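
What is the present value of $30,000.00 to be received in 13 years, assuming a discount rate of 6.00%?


Present value formula: PV = FV / (1 + r)^t
PV = $30,000.00 / (1 + 0.06)^13
PV = $30,000.00 / 2.132928
PV = $14,065.17

PV = FV / (1 + r)^t = $14,065.17


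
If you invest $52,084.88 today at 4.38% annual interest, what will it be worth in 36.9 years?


Future value formula: FV = PV × (1 + r)^t
FV = $52,084.88 × (1 + 0.0438)^36.9
FV = $52,084.88 × 4.8638267
FV = $253,331.83

FV = PV × (1 + r)^t = $253,331.83


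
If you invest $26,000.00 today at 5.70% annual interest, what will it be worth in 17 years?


Future value formula: FV = PV × (1 + r)^t
FV = $26,000.00 × (1 + 0.057)^17
FV = $26,000.00 × 2.56610714
FV = $66,718.79

FV = PV × (1 + r)^t = $66,718.79


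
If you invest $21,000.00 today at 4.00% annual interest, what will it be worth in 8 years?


Future value formula: FV = PV × (1 + r)^t
FV = $21,000.00 × (1 + 0.04)^8
FV = $21,000.00 × 1.368569
FV = $28,739.95

FV = PV × (1 + r)^t = $28,739.95


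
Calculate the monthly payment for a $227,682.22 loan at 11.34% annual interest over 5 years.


Loan payment formula: PMT = PV × r / (1 − (1 + r)^(−n))
Monthly rate r = 0.1134/12 = 0.00945, n = 60 months
Denominator: 1 − (1 + 0.1134/12)^(−60) = 0.431263
PMT = $227,682.22 × (0.1134/12) / 0.431263
PMT = $4,989.06 per month

PMT = PV × r / (1-(1+r)^(-n)) = $4,989.06/month


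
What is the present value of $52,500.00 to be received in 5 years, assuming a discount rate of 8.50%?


Present value formula: PV = FV / (1 + r)^t
PV = $52,500.00 / (1 + 0.085)^5
PV = $52,500.00 / 1.503657
PV = $34,914.88

PV = FV / (1 + r)^t = $34,914.88


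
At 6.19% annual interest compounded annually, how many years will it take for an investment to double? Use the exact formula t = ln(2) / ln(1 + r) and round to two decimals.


Doubling condition: (1 + r)^t = 2
Take ln of both sides: t × ln(1 + r) = ln(2)
t = ln(2) / ln(1 + r)
t = 0.693147 / 0.060060
t = 11.54

t = ln(2) / ln(1 + r) = 11.54 years


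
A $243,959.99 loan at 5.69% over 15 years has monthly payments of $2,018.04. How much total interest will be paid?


Total paid over the life of the loan = PMT × n.
Total paid = $2,018.04 × 180 = $363,247.20
Total interest = total paid − principal = $363,247.20 − $243,959.99 = $119,287.21

Total interest = (PMT × n) - PV = $119,287.21


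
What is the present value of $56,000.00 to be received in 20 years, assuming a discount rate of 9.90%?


Present value formula: PV = FV / (1 + r)^t
PV = $56,000.00 / (1 + 0.099)^20
PV = $56,000.00 / 6.606232
PV = $8,476.84

PV = FV / (1 + r)^t = $8,476.84


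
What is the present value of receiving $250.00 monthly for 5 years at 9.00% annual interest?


Present value of an ordinary annuity: PV = PMT × (1 − (1 + r)^(−n)) / r
Monthly rate r = 0.09/12 = 0.0075, n = 60
PV = $250.00 × (1 − (1 + 0.09/12)^(−60)) / (0.09/12)
PV = $250.00 × 48.173374
PV = $12,043.34

PV = PMT × (1-(1+r)^(-n))/r = $12,043.34


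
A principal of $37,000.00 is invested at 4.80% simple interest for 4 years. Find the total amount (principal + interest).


Total amount formula: A = P(1 + rt) = P + P·r·t
Interest: I = P × r × t = $37,000.00 × 0.048 × 4 = $7,104.00
A = P + I = $37,000.00 + $7,104.00 = $44,104.00

A = P + I = P(1 + rt) = $44,104.00


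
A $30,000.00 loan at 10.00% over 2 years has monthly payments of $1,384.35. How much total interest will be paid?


Total paid over the life of the loan = PMT × n.
Total paid = $1,384.35 × 24 = $33,224.40
Total interest = total paid − principal = $33,224.40 − $30,000.00 = $3,224.40

Total interest = (PMT × n) - PV = $3,224.40


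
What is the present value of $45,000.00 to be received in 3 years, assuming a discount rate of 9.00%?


Present value formula: PV = FV / (1 + r)^t
PV = $45,000.00 / (1 + 0.09)^3
PV = $45,000.00 / 1.295029
PV = $34,748.26

PV = FV / (1 + r)^t = $34,748.26


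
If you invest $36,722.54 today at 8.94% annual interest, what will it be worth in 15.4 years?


Future value formula: FV = PV × (1 + r)^t
FV = $36,722.54 × (1 + 0.0894)^15.4
FV = $36,722.54 × 3.7383978
FV = $137,283.46

FV = PV × (1 + r)^t = $137,283.46


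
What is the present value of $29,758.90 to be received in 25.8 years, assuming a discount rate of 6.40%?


Present value formula: PV = FV / (1 + r)^t
PV = $29,758.90 / (1 + 0.064)^25.8
PV = $29,758.90 / 4.955574
PV = $6,005.14

PV = FV / (1 + r)^t = $6,005.14


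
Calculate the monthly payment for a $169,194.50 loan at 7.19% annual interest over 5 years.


Loan payment formula: PMT = PV × r / (1 − (1 + r)^(−n))
Monthly rate r = 0.0719/12 ≈ 0.00599167, n = 60 months
Denominator: 1 − (1 + 0.0719/12)^(−60) = 0.301226
PMT = $169,194.50 × (0.0719/12) / 0.301226
PMT = $3,365.44 per month

PMT = PV × r / (1-(1+r)^(-n)) = $3,365.44/month


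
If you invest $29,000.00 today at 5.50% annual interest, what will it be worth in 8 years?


Future value formula: FV = PV × (1 + r)^t
FV = $29,000.00 × (1 + 0.055)^8
FV = $29,000.00 × 1.5346865
FV = $44,505.91

FV = PV × (1 + r)^t = $44,505.91


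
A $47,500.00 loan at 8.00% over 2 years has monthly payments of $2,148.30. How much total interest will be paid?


Total paid over the life of the loan = PMT × n.
Total paid = $2,148.30 × 24 = $51,559.20
Total interest = total paid − principal = $51,559.20 − $47,500.00 = $4,059.20

Total interest = (PMT × n) - PV = $4,059.20


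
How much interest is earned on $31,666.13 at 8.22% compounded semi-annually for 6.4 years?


Compound interest earned = final amount − principal.
A = P(1 + r/n)^(nt) = $31,666.13 × (1 + 0.0822/2)^(2 × 6.4) = $53,027.15
Interest = A − P = $53,027.15 − $31,666.13 = $21,361.02

Interest = A - P = $21,361.02


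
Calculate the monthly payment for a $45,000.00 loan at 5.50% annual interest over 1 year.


Loan payment formula: PMT = PV × r / (1 − (1 + r)^(−n))
Monthly rate r = 0.055/12 ≈ 0.00458333, n = 12 months
Denominator: 1 − (1 + 0.055/12)^(−12) = 0.0533959
PMT = $45,000.00 × (0.055/12) / 0.0533959
PMT = $3,862.66 per month

PMT = PV × r / (1-(1+r)^(-n)) = $3,862.66/month


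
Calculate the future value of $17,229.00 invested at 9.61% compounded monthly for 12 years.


Compound interest formula: A = P(1 + r/n)^(nt)
A = $17,229.00 × (1 + 0.0961/12)^(12 × 12)
Growth factor: (1 + 0.0961/12)^144 = 3.1537963
A = $17,229.00 × 3.1537963
A = $54,336.76

A = P(1 + r/n)^(nt) = $54,336.76


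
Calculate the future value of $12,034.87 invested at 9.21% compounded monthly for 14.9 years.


Compound interest formula: A = P(1 + r/n)^(nt)
A = $12,034.87 × (1 + 0.0921/12)^(12 × 14.9)
Growth factor: (1 + 0.0921/12)^178.8 = 3.923761
A = $12,034.87 × 3.923761
A = $47,221.95

A = P(1 + r/n)^(nt) = $47,221.95


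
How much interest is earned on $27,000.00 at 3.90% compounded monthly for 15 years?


Compound interest earned = final amount − principal.
A = P(1 + r/n)^(nt) = $27,000.00 × (1 + 0.039/12)^(12 × 15) = $48,418.81
Interest = A − P = $48,418.81 − $27,000.00 = $21,418.81

Interest = A - P = $21,418.81


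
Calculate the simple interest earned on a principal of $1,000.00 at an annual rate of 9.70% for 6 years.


Simple interest formula: I = P × r × t
I = $1,000.00 × 0.097 × 6
I = $582.00

I = P × r × t = $582.00


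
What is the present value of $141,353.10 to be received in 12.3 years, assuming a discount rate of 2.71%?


Present value formula: PV = FV / (1 + r)^t
PV = $141,353.10 / (1 + 0.0271)^12.3
PV = $141,353.10 / 1.3894297
PV = $101,734.62

PV = FV / (1 + r)^t = $101,734.62


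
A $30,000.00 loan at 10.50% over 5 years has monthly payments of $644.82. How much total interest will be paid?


Total paid over the life of the loan = PMT × n.
Total paid = $644.82 × 60 = $38,689.20
Total interest = total paid − principal = $38,689.20 − $30,000.00 = $8,689.20

Total interest = (PMT × n) - PV = $8,689.20


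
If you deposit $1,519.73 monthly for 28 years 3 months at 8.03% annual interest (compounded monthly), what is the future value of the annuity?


Future value of an ordinary annuity: FV = PMT × ((1 + r)^n − 1) / r
Monthly rate r = 0.0803/12 ≈ 0.00669167, n = 339
FV = $1,519.73 × ((1 + 0.0803/12)^339 − 1) / (0.0803/12)
FV = $1,519.73 × 1283.969767
FV = $1,951,287.37

FV = PMT × ((1+r)^n - 1)/r = $1,951,287.37


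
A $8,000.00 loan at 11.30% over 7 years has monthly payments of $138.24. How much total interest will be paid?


Total paid over the life of the loan = PMT × n.
Total paid = $138.24 × 84 = $11,612.16
Total interest = total paid − principal = $11,612.16 − $8,000.00 = $3,612.16

Total interest = (PMT × n) - PV = $3,612.16


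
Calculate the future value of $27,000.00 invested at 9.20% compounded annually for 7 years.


Compound interest formula: A = P(1 + r/n)^(nt)
A = $27,000.00 × (1 + 0.092/1)^(1 × 7)
Growth factor: (1 + 0.092/1)^7 = 1.851648
A = $27,000.00 × 1.851648
A = $49,994.50

A = P(1 + r/n)^(nt) = $49,994.50


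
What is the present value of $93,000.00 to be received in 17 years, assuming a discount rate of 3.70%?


Present value formula: PV = FV / (1 + r)^t
PV = $93,000.00 / (1 + 0.037)^17
PV = $93,000.00 / 1.8545513
PV = $50,146.90

PV = FV / (1 + r)^t = $50,146.90


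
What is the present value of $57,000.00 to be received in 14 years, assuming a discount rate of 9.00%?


Present value formula: PV = FV / (1 + r)^t
PV = $57,000.00 / (1 + 0.09)^14
PV = $57,000.00 / 3.341727
PV = $17,057.05

PV = FV / (1 + r)^t = $17,057.05


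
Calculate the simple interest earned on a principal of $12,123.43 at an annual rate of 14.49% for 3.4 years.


Simple interest formula: I = P × r × t
I = $12,123.43 × 0.1449 × 3.4
I = $5,972.73

I = P × r × t = $5,972.73


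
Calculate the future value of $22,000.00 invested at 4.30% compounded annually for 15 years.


Compound interest formula: A = P(1 + r/n)^(nt)
A = $22,000.00 × (1 + 0.043/1)^(1 × 15)
Growth factor: (1 + 0.043/1)^15 = 1.8804623
A = $22,000.00 × 1.8804623
A = $41,370.17

A = P(1 + r/n)^(nt) = $41,370.17


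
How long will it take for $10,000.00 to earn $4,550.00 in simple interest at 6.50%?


Rearrange the simple interest formula for t:
I = P × r × t  ⇒  t = I / (P × r)
t = $4,550.00 / ($10,000.00 × 0.065)
t = 7

t = I/(P×r) = 7 years


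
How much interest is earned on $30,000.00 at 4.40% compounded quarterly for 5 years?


Compound interest earned = final amount − principal.
A = P(1 + r/n)^(nt) = $30,000.00 × (1 + 0.044/4)^(4 × 5) = $37,337.43
Interest = A − P = $37,337.43 − $30,000.00 = $7,337.43

Interest = A - P = $7,337.43


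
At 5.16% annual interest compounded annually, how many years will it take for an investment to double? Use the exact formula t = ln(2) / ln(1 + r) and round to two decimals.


Doubling condition: (1 + r)^t = 2
Take ln of both sides: t × ln(1 + r) = ln(2)
t = ln(2) / ln(1 + r)
t = 0.693147 / 0.050313
t = 13.78

t = ln(2) / ln(1 + r) = 13.78 years


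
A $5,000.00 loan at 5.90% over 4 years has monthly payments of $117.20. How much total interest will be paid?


Total paid over the life of the loan = PMT × n.
Total paid = $117.20 × 48 = $5,625.60
Total interest = total paid − principal = $5,625.60 − $5,000.00 = $625.60

Total interest = (PMT × n) - PV = $625.60


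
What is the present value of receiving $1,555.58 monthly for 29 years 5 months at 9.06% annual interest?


Present value of an ordinary annuity: PV = PMT × (1 − (1 + r)^(−n)) / r
Monthly rate r = 0.0906/12 = 0.00755, n = 353
PV = $1,555.58 × (1 − (1 + 0.0906/12)^(−353)) / (0.0906/12)
PV = $1,555.58 × 123.140525
PV = $191,554.94

PV = PMT × (1-(1+r)^(-n))/r = $191,554.94


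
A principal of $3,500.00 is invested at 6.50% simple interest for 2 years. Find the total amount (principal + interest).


Total amount formula: A = P(1 + rt) = P + P·r·t
Interest: I = P × r × t = $3,500.00 × 0.065 × 2 = $455.00
A = P + I = $3,500.00 + $455.00 = $3,955.00

A = P + I = P(1 + rt) = $3,955.00


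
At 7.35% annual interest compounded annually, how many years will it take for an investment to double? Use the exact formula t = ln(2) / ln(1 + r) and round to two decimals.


Doubling condition: (1 + r)^t = 2
Take ln of both sides: t × ln(1 + r) = ln(2)
t = ln(2) / ln(1 + r)
t = 0.693147 / 0.070924
t = 9.77

t = ln(2) / ln(1 + r) = 9.77 years


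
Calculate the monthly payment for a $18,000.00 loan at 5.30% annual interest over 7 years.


Loan payment formula: PMT = PV × r / (1 − (1 + r)^(−n))
Monthly rate r = 0.053/12 ≈ 0.00441667, n = 84 months
Denominator: 1 − (1 + 0.053/12)^(−84) = 0.309392
PMT = $18,000.00 × (0.053/12) / 0.309392
PMT = $256.96 per month

PMT = PV × r / (1-(1+r)^(-n)) = $256.96/month


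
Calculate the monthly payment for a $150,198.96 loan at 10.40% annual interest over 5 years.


Loan payment formula: PMT = PV × r / (1 − (1 + r)^(−n))
Monthly rate r = 0.104/12 ≈ 0.00866667, n = 60 months
Denominator: 1 − (1 + 0.104/12)^(−60) = 0.404146
PMT = $150,198.96 × (0.104/12) / 0.404146
PMT = $3,220.93 per month

PMT = PV × r / (1-(1+r)^(-n)) = $3,220.93/month


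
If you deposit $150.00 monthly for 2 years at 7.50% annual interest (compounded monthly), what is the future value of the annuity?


Future value of an ordinary annuity: FV = PMT × ((1 + r)^n − 1) / r
Monthly rate r = 0.075/12 = 0.00625, n = 24
FV = $150.00 × ((1 + 0.075/12)^24 − 1) / (0.075/12)
FV = $150.00 × 25.806723
FV = $3,871.01

FV = PMT × ((1+r)^n - 1)/r = $3,871.01


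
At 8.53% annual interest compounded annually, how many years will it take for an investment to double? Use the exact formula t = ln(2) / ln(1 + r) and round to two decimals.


Doubling condition: (1 + r)^t = 2
Take ln of both sides: t × ln(1 + r) = ln(2)
t = ln(2) / ln(1 + r)
t = 0.693147 / 0.081856
t = 8.47

t = ln(2) / ln(1 + r) = 8.47 years


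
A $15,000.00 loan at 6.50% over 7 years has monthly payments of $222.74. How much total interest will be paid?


Total paid over the life of the loan = PMT × n.
Total paid = $222.74 × 84 = $18,710.16
Total interest = total paid − principal = $18,710.16 − $15,000.00 = $3,710.16

Total interest = (PMT × n) - PV = $3,710.16


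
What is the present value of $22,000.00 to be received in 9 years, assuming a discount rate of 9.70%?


Present value formula: PV = FV / (1 + r)^t
PV = $22,000.00 / (1 + 0.097)^9
PV = $22,000.00 / 2.3006982
PV = $9,562.31

PV = FV / (1 + r)^t = $9,562.31


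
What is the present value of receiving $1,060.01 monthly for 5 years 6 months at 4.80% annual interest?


Present value of an ordinary annuity: PV = PMT × (1 − (1 + r)^(−n)) / r
Monthly rate r = 0.048/12 = 0.004, n = 66
PV = $1,060.01 × (1 − (1 + 0.048/12)^(−66)) / (0.048/12)
PV = $1,060.01 × 57.905485
PV = $61,380.39

PV = PMT × (1-(1+r)^(-n))/r = $61,380.39


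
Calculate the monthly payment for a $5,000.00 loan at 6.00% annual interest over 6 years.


Loan payment formula: PMT = PV × r / (1 − (1 + r)^(−n))
Monthly rate r = 0.06/12 = 0.005, n = 72 months
Denominator: 1 − (1 + 0.06/12)^(−72) = 0.301698
PMT = $5,000.00 × (0.06/12) / 0.301698
PMT = $82.86 per month

PMT = PV × r / (1-(1+r)^(-n)) = $82.86/month


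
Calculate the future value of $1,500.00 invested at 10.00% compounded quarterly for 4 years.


Compound interest formula: A = P(1 + r/n)^(nt)
A = $1,500.00 × (1 + 0.1/4)^(4 × 4)
Growth factor: (1 + 0.1/4)^16 = 1.484506
A = $1,500.00 × 1.484506
A = $2,226.76

A = P(1 + r/n)^(nt) = $2,226.76


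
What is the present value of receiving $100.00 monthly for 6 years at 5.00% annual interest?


Present value of an ordinary annuity: PV = PMT × (1 − (1 + r)^(−n)) / r
Monthly rate r = 0.05/12 ≈ 0.00416667, n = 72
PV = $100.00 × (1 − (1 + 0.05/12)^(−72)) / (0.05/12)
PV = $100.00 × 62.092777
PV = $6,209.28

PV = PMT × (1-(1+r)^(-n))/r = $6,209.28


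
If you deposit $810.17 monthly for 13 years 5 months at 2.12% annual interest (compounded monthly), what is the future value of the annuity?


Future value of an ordinary annuity: FV = PMT × ((1 + r)^n − 1) / r
Monthly rate r = 0.0212/12 ≈ 0.00176667, n = 161
FV = $810.17 × ((1 + 0.0212/12)^161 − 1) / (0.0212/12)
FV = $810.17 × 186.042584
FV = $150,726.12

FV = PMT × ((1+r)^n - 1)/r = $150,726.12


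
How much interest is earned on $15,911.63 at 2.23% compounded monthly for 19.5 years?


Compound interest earned = final amount − principal.
A = P(1 + r/n)^(nt) = $15,911.63 × (1 + 0.0223/12)^(12 × 19.5) = $24,569.28
Interest = A − P = $24,569.28 − $15,911.63 = $8,657.65

Interest = A - P = $8,657.65


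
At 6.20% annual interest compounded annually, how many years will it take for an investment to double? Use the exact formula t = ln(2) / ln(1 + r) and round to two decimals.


Doubling condition: (1 + r)^t = 2
Take ln of both sides: t × ln(1 + r) = ln(2)
t = ln(2) / ln(1 + r)
t = 0.693147 / 0.060154
t = 11.52

t = ln(2) / ln(1 + r) = 11.52 years


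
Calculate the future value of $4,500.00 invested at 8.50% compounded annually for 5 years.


Compound interest formula: A = P(1 + r/n)^(nt)
A = $4,500.00 × (1 + 0.085/1)^(1 × 5)
Growth factor: (1 + 0.085/1)^5 = 1.503657
A = $4,500.00 × 1.503657
A = $6,766.46

A = P(1 + r/n)^(nt) = $6,766.46


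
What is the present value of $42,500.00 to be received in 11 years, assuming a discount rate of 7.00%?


Present value formula: PV = FV / (1 + r)^t
PV = $42,500.00 / (1 + 0.07)^11
PV = $42,500.00 / 2.104852
PV = $20,191.44

PV = FV / (1 + r)^t = $20,191.44


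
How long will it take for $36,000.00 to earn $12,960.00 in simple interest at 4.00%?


Rearrange the simple interest formula for t:
I = P × r × t  ⇒  t = I / (P × r)
t = $12,960.00 / ($36,000.00 × 0.04)
t = 9

t = I/(P×r) = 9 years


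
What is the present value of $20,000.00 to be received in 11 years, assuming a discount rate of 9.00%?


Present value formula: PV = FV / (1 + r)^t
PV = $20,000.00 / (1 + 0.09)^11
PV = $20,000.00 / 2.580426
PV = $7,750.66

PV = FV / (1 + r)^t = $7,750.66


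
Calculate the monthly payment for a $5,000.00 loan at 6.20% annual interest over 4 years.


Loan payment formula: PMT = PV × r / (1 − (1 + r)^(−n))
Monthly rate r = 0.062/12 ≈ 0.00516667, n = 48 months
Denominator: 1 − (1 + 0.062/12)^(−48) = 0.219142
PMT = $5,000.00 × (0.062/12) / 0.219142
PMT = $117.88 per month

PMT = PV × r / (1-(1+r)^(-n)) = $117.88/month


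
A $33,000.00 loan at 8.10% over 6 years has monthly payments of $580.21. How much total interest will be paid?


Total paid over the life of the loan = PMT × n.
Total paid = $580.21 × 72 = $41,775.12
Total interest = total paid − principal = $41,775.12 − $33,000.00 = $8,775.12

Total interest = (PMT × n) - PV = $8,775.12


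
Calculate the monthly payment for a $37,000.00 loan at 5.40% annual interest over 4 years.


Loan payment formula: PMT = PV × r / (1 − (1 + r)^(−n))
Monthly rate r = 0.054/12 = 0.0045, n = 48 months
Denominator: 1 − (1 + 0.054/12)^(−48) = 0.1938742
PMT = $37,000.00 × (0.054/12) / 0.1938742
PMT = $858.80 per month

PMT = PV × r / (1-(1+r)^(-n)) = $858.80/month


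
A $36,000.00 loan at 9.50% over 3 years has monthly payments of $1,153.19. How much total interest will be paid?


Total paid over the life of the loan = PMT × n.
Total paid = $1,153.19 × 36 = $41,514.84
Total interest = total paid − principal = $41,514.84 − $36,000.00 = $5,514.84

Total interest = (PMT × n) - PV = $5,514.84


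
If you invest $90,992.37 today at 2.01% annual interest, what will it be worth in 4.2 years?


Future value formula: FV = PV × (1 + r)^t
FV = $90,992.37 × (1 + 0.0201)^4.2
FV = $90,992.37 × 1.0871752
FV = $98,924.65

FV = PV × (1 + r)^t = $98,924.65


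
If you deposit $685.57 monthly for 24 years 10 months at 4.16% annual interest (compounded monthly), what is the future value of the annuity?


Future value of an ordinary annuity: FV = PMT × ((1 + r)^n − 1) / r
Monthly rate r = 0.0416/12 ≈ 0.00346667, n = 298
FV = $685.57 × ((1 + 0.0416/12)^298 − 1) / (0.0416/12)
FV = $685.57 × 520.573241
FV = $356,889.40

FV = PMT × ((1+r)^n - 1)/r = $356,889.40


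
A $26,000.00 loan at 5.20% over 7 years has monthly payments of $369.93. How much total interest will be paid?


Total paid over the life of the loan = PMT × n.
Total paid = $369.93 × 84 = $31,074.12
Total interest = total paid − principal = $31,074.12 − $26,000.00 = $5,074.12

Total interest = (PMT × n) - PV = $5,074.12


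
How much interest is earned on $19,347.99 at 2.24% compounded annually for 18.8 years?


Compound interest earned = final amount − principal.
A = P(1 + r/n)^(nt) = $19,347.99 × (1 + 0.0224/1)^(1 × 18.8) = $29,343.21
Interest = A − P = $29,343.21 − $19,347.99 = $9,995.22

Interest = A - P = $9,995.22


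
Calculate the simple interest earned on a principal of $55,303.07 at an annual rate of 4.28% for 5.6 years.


Simple interest formula: I = P × r × t
I = $55,303.07 × 0.0428 × 5.6
I = $13,255.04

I = P × r × t = $13,255.04


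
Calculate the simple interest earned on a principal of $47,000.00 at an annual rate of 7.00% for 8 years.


Simple interest formula: I = P × r × t
I = $47,000.00 × 0.07 × 8
I = $26,320.00

I = P × r × t = $26,320.00


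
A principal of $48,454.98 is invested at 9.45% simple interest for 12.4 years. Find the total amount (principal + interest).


Total amount formula: A = P(1 + rt) = P + P·r·t
Interest: I = P × r × t = $48,454.98 × 0.0945 × 12.4 = $56,779.55
A = P + I = $48,454.98 + $56,779.55 = $105,234.53

A = P + I = P(1 + rt) = $105,234.53


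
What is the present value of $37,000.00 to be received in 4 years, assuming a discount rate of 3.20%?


Present value formula: PV = FV / (1 + r)^t
PV = $37,000.00 / (1 + 0.032)^4
PV = $37,000.00 / 1.1342761
PV = $32,619.92

PV = FV / (1 + r)^t = $32,619.92


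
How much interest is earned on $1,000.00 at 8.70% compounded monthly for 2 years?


Compound interest earned = final amount − principal.
A = P(1 + r/n)^(nt) = $1,000.00 × (1 + 0.087/12)^(12 × 2) = $1,189.31
Interest = A − P = $1,189.31 − $1,000.00 = $189.31

Interest = A - P = $189.31


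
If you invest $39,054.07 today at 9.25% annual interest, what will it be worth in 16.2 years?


Future value formula: FV = PV × (1 + r)^t
FV = $39,054.07 × (1 + 0.0925)^16.2
FV = $39,054.07 × 4.1920593
FV = $163,716.98

FV = PV × (1 + r)^t = $163,716.98


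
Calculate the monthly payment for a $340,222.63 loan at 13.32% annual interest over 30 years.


Loan payment formula: PMT = PV × r / (1 − (1 + r)^(−n))
Monthly rate r = 0.1332/12 = 0.0111, n = 360 months
Denominator: 1 − (1 + 0.1332/12)^(−360) = 0.981202
PMT = $340,222.63 × (0.1332/12) / 0.981202
PMT = $3,848.82 per month

PMT = PV × r / (1-(1+r)^(-n)) = $3,848.82/month


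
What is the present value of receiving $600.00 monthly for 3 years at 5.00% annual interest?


Present value of an ordinary annuity: PV = PMT × (1 − (1 + r)^(−n)) / r
Monthly rate r = 0.05/12 ≈ 0.00416667, n = 36
PV = $600.00 × (1 − (1 + 0.05/12)^(−36)) / (0.05/12)
PV = $600.00 × 33.365701
PV = $20,019.42

PV = PMT × (1-(1+r)^(-n))/r = $20,019.42


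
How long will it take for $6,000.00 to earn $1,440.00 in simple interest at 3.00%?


Rearrange the simple interest formula for t:
I = P × r × t  ⇒  t = I / (P × r)
t = $1,440.00 / ($6,000.00 × 0.03)
t = 8

t = I/(P×r) = 8 years


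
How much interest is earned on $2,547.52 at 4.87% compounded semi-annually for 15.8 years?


Compound interest earned = final amount − principal.
A = P(1 + r/n)^(nt) = $2,547.52 × (1 + 0.0487/2)^(2 × 15.8) = $5,448.62
Interest = A − P = $5,448.62 − $2,547.52 = $2,901.10

Interest = A - P = $2,901.10


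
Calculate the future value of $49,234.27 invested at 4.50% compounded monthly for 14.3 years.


Compound interest formula: A = P(1 + r/n)^(nt)
A = $49,234.27 × (1 + 0.045/12)^(12 × 14.3)
Growth factor: (1 + 0.045/12)^171.6 = 1.900841
A = $49,234.27 × 1.900841
A = $93,586.52

A = P(1 + r/n)^(nt) = $93,586.52


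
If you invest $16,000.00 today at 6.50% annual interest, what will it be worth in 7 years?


Future value formula: FV = PV × (1 + r)^t
FV = $16,000.00 × (1 + 0.065)^7
FV = $16,000.00 × 1.5539865
FV = $24,863.78

FV = PV × (1 + r)^t = $24,863.78


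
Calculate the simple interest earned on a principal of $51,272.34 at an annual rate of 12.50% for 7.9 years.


Simple interest formula: I = P × r × t
I = $51,272.34 × 0.125 × 7.9
I = $50,631.44

I = P × r × t = $50,631.44


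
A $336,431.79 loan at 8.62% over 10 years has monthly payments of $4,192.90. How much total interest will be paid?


Total paid over the life of the loan = PMT × n.
Total paid = $4,192.90 × 120 = $503,148.00
Total interest = total paid − principal = $503,148.00 − $336,431.79 = $166,716.21

Total interest = (PMT × n) - PV = $166,716.21


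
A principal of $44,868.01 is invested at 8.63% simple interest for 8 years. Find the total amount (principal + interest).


Total amount formula: A = P(1 + rt) = P + P·r·t
Interest: I = P × r × t = $44,868.01 × 0.0863 × 8 = $30,976.87
A = P + I = $44,868.01 + $30,976.87 = $75,844.88

A = P + I = P(1 + rt) = $75,844.88


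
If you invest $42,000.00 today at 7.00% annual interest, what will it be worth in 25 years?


Future value formula: FV = PV × (1 + r)^t
FV = $42,000.00 × (1 + 0.07)^25
FV = $42,000.00 × 5.4274326
FV = $227,952.17

FV = PV × (1 + r)^t = $227,952.17


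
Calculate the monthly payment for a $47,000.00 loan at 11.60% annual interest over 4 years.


Loan payment formula: PMT = PV × r / (1 − (1 + r)^(−n))
Monthly rate r = 0.116/12 ≈ 0.00966667, n = 48 months
Denominator: 1 − (1 + 0.116/12)^(−48) = 0.369834
PMT = $47,000.00 × (0.116/12) / 0.369834
PMT = $1,228.48 per month

PMT = PV × r / (1-(1+r)^(-n)) = $1,228.48/month


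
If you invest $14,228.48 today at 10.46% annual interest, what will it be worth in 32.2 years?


Future value formula: FV = PV × (1 + r)^t
FV = $14,228.48 × (1 + 0.1046)^32.2
FV = $14,228.48 × 24.615137
FV = $350,235.98

FV = PV × (1 + r)^t = $350,235.98


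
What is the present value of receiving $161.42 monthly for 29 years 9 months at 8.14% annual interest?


Present value of an ordinary annuity: PV = PMT × (1 − (1 + r)^(−n)) / r
Monthly rate r = 0.0814/12 ≈ 0.00678333, n = 357
PV = $161.42 × (1 − (1 + 0.0814/12)^(−357)) / (0.0814/12)
PV = $161.42 × 134.225475
PV = $21,666.68

PV = PMT × (1-(1+r)^(-n))/r = $21,666.68


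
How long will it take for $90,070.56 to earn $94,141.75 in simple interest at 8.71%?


Rearrange the simple interest formula for t:
I = P × r × t  ⇒  t = I / (P × r)
t = $94,141.75 / ($90,070.56 × 0.0871)
t = 12

t = I/(P×r) = 12 years


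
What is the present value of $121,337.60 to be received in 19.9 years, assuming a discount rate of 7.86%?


Present value formula: PV = FV / (1 + r)^t
PV = $121,337.60 / (1 + 0.0786)^19.9
PV = $121,337.60 / 4.507360
PV = $26,919.88

PV = FV / (1 + r)^t = $26,919.88


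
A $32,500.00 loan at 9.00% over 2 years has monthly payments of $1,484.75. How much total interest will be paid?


Total paid over the life of the loan = PMT × n.
Total paid = $1,484.75 × 24 = $35,634.00
Total interest = total paid − principal = $35,634.00 − $32,500.00 = $3,134.00

Total interest = (PMT × n) - PV = $3,134.00


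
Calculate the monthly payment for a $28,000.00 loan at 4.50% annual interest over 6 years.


Loan payment formula: PMT = PV × r / (1 − (1 + r)^(−n))
Monthly rate r = 0.045/12 = 0.00375, n = 72 months
Denominator: 1 − (1 + 0.045/12)^(−72) = 0.236235
PMT = $28,000.00 × (0.045/12) / 0.236235
PMT = $444.47 per month

PMT = PV × r / (1-(1+r)^(-n)) = $444.47/month


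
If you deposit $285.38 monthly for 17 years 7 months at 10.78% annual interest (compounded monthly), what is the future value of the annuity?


Future value of an ordinary annuity: FV = PMT × ((1 + r)^n − 1) / r
Monthly rate r = 0.1078/12 ≈ 0.00898333, n = 211
FV = $285.38 × ((1 + 0.1078/12)^211 − 1) / (0.1078/12)
FV = $285.38 × 623.340222
FV = $177,888.83

FV = PMT × ((1+r)^n - 1)/r = $177,888.83


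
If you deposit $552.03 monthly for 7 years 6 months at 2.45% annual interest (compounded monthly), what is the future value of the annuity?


Future value of an ordinary annuity: FV = PMT × ((1 + r)^n − 1) / r
Monthly rate r = 0.0245/12 ≈ 0.00204167, n = 90
FV = $552.03 × ((1 + 0.0245/12)^90 − 1) / (0.0245/12)
FV = $552.03 × 98.689111
FV = $54,479.35

FV = PMT × ((1+r)^n - 1)/r = $54,479.35


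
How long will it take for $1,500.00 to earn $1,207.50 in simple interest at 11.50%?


Rearrange the simple interest formula for t:
I = P × r × t  ⇒  t = I / (P × r)
t = $1,207.50 / ($1,500.00 × 0.115)
t = 7

t = I/(P×r) = 7 years


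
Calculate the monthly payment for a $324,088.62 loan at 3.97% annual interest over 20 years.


Loan payment formula: PMT = PV × r / (1 − (1 + r)^(−n))
Monthly rate r = 0.0397/12 ≈ 0.00330833, n = 240 months
Denominator: 1 − (1 + 0.0397/12)^(−240) = 0.547374
PMT = $324,088.62 × (0.0397/12) / 0.547374
PMT = $1,958.79 per month

PMT = PV × r / (1-(1+r)^(-n)) = $1,958.79/month


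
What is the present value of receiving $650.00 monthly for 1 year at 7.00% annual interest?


Present value of an ordinary annuity: PV = PMT × (1 − (1 + r)^(−n)) / r
Monthly rate r = 0.07/12 ≈ 0.00583333, n = 12
PV = $650.00 × (1 − (1 + 0.07/12)^(−12)) / (0.07/12)
PV = $650.00 × 11.557120
PV = $7,512.13

PV = PMT × (1-(1+r)^(-n))/r = $7,512.13


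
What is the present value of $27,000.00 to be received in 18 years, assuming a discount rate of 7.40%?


Present value formula: PV = FV / (1 + r)^t
PV = $27,000.00 / (1 + 0.074)^18
PV = $27,000.00 / 3.614740
PV = $7,469.42

PV = FV / (1 + r)^t = $7,469.42


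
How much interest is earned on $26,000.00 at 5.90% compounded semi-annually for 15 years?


Compound interest earned = final amount − principal.
A = P(1 + r/n)^(nt) = $26,000.00 × (1 + 0.059/2)^(2 × 15) = $62,196.20
Interest = A − P = $62,196.20 − $26,000.00 = $36,196.20

Interest = A - P = $36,196.20


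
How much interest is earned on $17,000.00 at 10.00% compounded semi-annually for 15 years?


Compound interest earned = final amount − principal.
A = P(1 + r/n)^(nt) = $17,000.00 × (1 + 0.1/2)^(2 × 15) = $73,473.02
Interest = A − P = $73,473.02 − $17,000.00 = $56,473.02

Interest = A - P = $56,473.02


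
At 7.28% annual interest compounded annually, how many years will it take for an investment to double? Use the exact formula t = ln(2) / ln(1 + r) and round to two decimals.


Doubling condition: (1 + r)^t = 2
Take ln of both sides: t × ln(1 + r) = ln(2)
t = ln(2) / ln(1 + r)
t = 0.693147 / 0.070272
t = 9.86

t = ln(2) / ln(1 + r) = 9.86 years


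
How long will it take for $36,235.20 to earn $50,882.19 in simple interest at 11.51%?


Rearrange the simple interest formula for t:
I = P × r × t  ⇒  t = I / (P × r)
t = $50,882.19 / ($36,235.20 × 0.1151)
t = 12.2

t = I/(P×r) = 12.2 years


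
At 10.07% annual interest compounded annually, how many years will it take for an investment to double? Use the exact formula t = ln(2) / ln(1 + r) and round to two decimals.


Doubling condition: (1 + r)^t = 2
Take ln of both sides: t × ln(1 + r) = ln(2)
t = ln(2) / ln(1 + r)
t = 0.693147 / 0.095946
t = 7.22

t = ln(2) / ln(1 + r) = 7.22 years


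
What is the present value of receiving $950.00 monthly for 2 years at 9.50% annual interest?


Present value of an ordinary annuity: PV = PMT × (1 − (1 + r)^(−n)) / r
Monthly rate r = 0.095/12 ≈ 0.00791667, n = 24
PV = $950.00 × (1 − (1 + 0.095/12)^(−24)) / (0.095/12)
PV = $950.00 × 21.779615
PV = $20,690.63

PV = PMT × (1-(1+r)^(-n))/r = $20,690.63


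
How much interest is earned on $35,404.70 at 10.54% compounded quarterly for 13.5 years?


Compound interest earned = final amount − principal.
A = P(1 + r/n)^(nt) = $35,404.70 × (1 + 0.1054/4)^(4 × 13.5) = $144,217.25
Interest = A − P = $144,217.25 − $35,404.70 = $108,812.55

Interest = A - P = $108,812.55


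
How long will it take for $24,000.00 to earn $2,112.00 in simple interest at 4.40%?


Rearrange the simple interest formula for t:
I = P × r × t  ⇒  t = I / (P × r)
t = $2,112.00 / ($24,000.00 × 0.044)
t = 2

t = I/(P×r) = 2 years


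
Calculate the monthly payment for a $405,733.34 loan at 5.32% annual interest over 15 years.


Loan payment formula: PMT = PV × r / (1 − (1 + r)^(−n))
Monthly rate r = 0.0532/12 ≈ 0.00443333, n = 180 months
Denominator: 1 − (1 + 0.0532/12)^(−180) = 0.548977
PMT = $405,733.34 × (0.0532/12) / 0.548977
PMT = $3,276.55 per month

PMT = PV × r / (1-(1+r)^(-n)) = $3,276.55/month


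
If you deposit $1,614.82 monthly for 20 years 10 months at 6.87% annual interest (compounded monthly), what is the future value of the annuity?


Future value of an ordinary annuity: FV = PMT × ((1 + r)^n − 1) / r
Monthly rate r = 0.0687/12 = 0.005725, n = 250
FV = $1,614.82 × ((1 + 0.0687/12)^250 − 1) / (0.0687/12)
FV = $1,614.82 × 553.167585
FV = $893,266.08

FV = PMT × ((1+r)^n - 1)/r = $893,266.08


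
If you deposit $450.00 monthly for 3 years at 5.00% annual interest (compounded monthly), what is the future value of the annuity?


Future value of an ordinary annuity: FV = PMT × ((1 + r)^n − 1) / r
Monthly rate r = 0.05/12 ≈ 0.00416667, n = 36
FV = $450.00 × ((1 + 0.05/12)^36 − 1) / (0.05/12)
FV = $450.00 × 38.753336
FV = $17,439.00

FV = PMT × ((1+r)^n - 1)/r = $17,439.00


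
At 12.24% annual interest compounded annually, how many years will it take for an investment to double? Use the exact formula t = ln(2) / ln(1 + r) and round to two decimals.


Doubling condition: (1 + r)^t = 2
Take ln of both sides: t × ln(1 + r) = ln(2)
t = ln(2) / ln(1 + r)
t = 0.693147 / 0.115469
t = 6.00

t = ln(2) / ln(1 + r) = 6.00 years


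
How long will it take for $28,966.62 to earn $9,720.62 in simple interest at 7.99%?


Rearrange the simple interest formula for t:
I = P × r × t  ⇒  t = I / (P × r)
t = $9,720.62 / ($28,966.62 × 0.0799)
t = 4.2

t = I/(P×r) = 4.2 years


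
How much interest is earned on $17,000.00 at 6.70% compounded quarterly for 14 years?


Compound interest earned = final amount − principal.
A = P(1 + r/n)^(nt) = $17,000.00 × (1 + 0.067/4)^(4 × 14) = $43,096.61
Interest = A − P = $43,096.61 − $17,000.00 = $26,096.61

Interest = A - P = $26,096.61


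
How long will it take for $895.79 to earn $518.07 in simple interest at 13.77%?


Rearrange the simple interest formula for t:
I = P × r × t  ⇒  t = I / (P × r)
t = $518.07 / ($895.79 × 0.1377)
t = 4.2

t = I/(P×r) = 4.2 years


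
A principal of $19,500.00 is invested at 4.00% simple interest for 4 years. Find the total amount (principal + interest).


Total amount formula: A = P(1 + rt) = P + P·r·t
Interest: I = P × r × t = $19,500.00 × 0.04 × 4 = $3,120.00
A = P + I = $19,500.00 + $3,120.00 = $22,620.00

A = P + I = P(1 + rt) = $22,620.00


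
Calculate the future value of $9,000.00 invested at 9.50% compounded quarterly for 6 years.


Compound interest formula: A = P(1 + r/n)^(nt)
A = $9,000.00 × (1 + 0.095/4)^(4 × 6)
Growth factor: (1 + 0.095/4)^24 = 1.756523
A = $9,000.00 × 1.756523
A = $15,808.71

A = P(1 + r/n)^(nt) = $15,808.71


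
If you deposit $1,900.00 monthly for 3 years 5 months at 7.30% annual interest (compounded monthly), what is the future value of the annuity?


Future value of an ordinary annuity: FV = PMT × ((1 + r)^n − 1) / r
Monthly rate r = 0.073/12 ≈ 0.00608333, n = 41
FV = $1,900.00 × ((1 + 0.073/12)^41 − 1) / (0.073/12)
FV = $1,900.00 × 46.406691
FV = $88,172.71

FV = PMT × ((1+r)^n - 1)/r = $88,172.71


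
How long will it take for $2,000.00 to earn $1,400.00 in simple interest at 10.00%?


Rearrange the simple interest formula for t:
I = P × r × t  ⇒  t = I / (P × r)
t = $1,400.00 / ($2,000.00 × 0.1)
t = 7

t = I/(P×r) = 7 years


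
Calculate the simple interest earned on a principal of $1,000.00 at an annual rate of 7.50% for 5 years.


Simple interest formula: I = P × r × t
I = $1,000.00 × 0.075 × 5
I = $375.00

I = P × r × t = $375.00


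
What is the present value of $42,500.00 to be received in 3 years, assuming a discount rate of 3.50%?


Present value formula: PV = FV / (1 + r)^t
PV = $42,500.00 / (1 + 0.035)^3
PV = $42,500.00 / 1.108718
PV = $38,332.56

PV = FV / (1 + r)^t = $38,332.56


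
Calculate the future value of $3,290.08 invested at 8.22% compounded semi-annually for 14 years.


Compound interest formula: A = P(1 + r/n)^(nt)
A = $3,290.08 × (1 + 0.0822/2)^(2 × 14)
Growth factor: (1 + 0.0822/2)^28 = 3.088791
A = $3,290.08 × 3.088791
A = $10,162.37

A = P(1 + r/n)^(nt) = $10,162.37


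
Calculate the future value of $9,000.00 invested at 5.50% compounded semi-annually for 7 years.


Compound interest formula: A = P(1 + r/n)^(nt)
A = $9,000.00 × (1 + 0.055/2)^(2 × 7)
Growth factor: (1 + 0.055/2)^14 = 1.461994
A = $9,000.00 × 1.461994
A = $13,157.95

A = P(1 + r/n)^(nt) = $13,157.95


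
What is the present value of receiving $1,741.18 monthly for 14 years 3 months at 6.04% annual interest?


Present value of an ordinary annuity: PV = PMT × (1 − (1 + r)^(−n)) / r
Monthly rate r = 0.0604/12 ≈ 0.00503333, n = 171
PV = $1,741.18 × (1 − (1 + 0.0604/12)^(−171)) / (0.0604/12)
PV = $1,741.18 × 114.480822
PV = $199,331.72

PV = PMT × (1-(1+r)^(-n))/r = $199,331.72


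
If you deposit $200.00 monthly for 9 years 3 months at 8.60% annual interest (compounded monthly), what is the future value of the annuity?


Future value of an ordinary annuity: FV = PMT × ((1 + r)^n − 1) / r
Monthly rate r = 0.086/12 ≈ 0.00716667, n = 111
FV = $200.00 × ((1 + 0.086/12)^111 − 1) / (0.086/12)
FV = $200.00 × 168.735614
FV = $33,747.12

FV = PMT × ((1+r)^n - 1)/r = $33,747.12


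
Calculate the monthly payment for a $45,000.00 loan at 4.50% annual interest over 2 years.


Loan payment formula: PMT = PV × r / (1 − (1 + r)^(−n))
Monthly rate r = 0.045/12 = 0.00375, n = 24 months
Denominator: 1 − (1 + 0.045/12)^(−24) = 0.085915
PMT = $45,000.00 × (0.045/12) / 0.085915
PMT = $1,964.15 per month

PMT = PV × r / (1-(1+r)^(-n)) = $1,964.15/month


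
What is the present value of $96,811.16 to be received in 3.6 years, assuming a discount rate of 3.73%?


Present value formula: PV = FV / (1 + r)^t
PV = $96,811.16 / (1 + 0.0373)^3.6
PV = $96,811.16 / 1.1409215
PV = $84,853.48

PV = FV / (1 + r)^t = $84,853.48


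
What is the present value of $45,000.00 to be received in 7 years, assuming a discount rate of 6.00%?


Present value formula: PV = FV / (1 + r)^t
PV = $45,000.00 / (1 + 0.06)^7
PV = $45,000.00 / 1.5036303
PV = $29,927.57

PV = FV / (1 + r)^t = $29,927.57


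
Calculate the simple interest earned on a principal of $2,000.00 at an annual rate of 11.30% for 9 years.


Simple interest formula: I = P × r × t
I = $2,000.00 × 0.113 × 9
I = $2,034.00

I = P × r × t = $2,034.00


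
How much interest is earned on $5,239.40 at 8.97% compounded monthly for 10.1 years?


Compound interest earned = final amount − principal.
A = P(1 + r/n)^(nt) = $5,239.40 × (1 + 0.0897/12)^(12 × 10.1) = $12,920.40
Interest = A − P = $12,920.40 − $5,239.40 = $7,681.00

Interest = A - P = $7,681.00


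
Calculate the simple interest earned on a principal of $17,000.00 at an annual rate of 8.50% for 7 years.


Simple interest formula: I = P × r × t
I = $17,000.00 × 0.085 × 7
I = $10,115.00

I = P × r × t = $10,115.00
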